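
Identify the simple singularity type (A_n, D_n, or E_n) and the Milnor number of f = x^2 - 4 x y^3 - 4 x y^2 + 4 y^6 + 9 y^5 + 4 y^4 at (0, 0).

Type A_4, Milnor number mu = 4.

The Hessian of f at 0 has rank 1. Corank 1: A-series; mu = 4 gives A_4.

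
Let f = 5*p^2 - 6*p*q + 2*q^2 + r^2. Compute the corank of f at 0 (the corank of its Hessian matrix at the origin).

0

Hessian at 0 has rank 3.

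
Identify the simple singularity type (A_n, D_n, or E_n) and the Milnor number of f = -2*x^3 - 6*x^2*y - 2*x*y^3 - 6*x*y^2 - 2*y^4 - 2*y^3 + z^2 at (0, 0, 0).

Type E7, Milnor number mu = 7.

The Hessian of f at 0 has rank 1. Corank 2; j^3 = -2*(x + y)^3 is a perfect cube, so E-series; the 4-jet and mu = 7 give E_7.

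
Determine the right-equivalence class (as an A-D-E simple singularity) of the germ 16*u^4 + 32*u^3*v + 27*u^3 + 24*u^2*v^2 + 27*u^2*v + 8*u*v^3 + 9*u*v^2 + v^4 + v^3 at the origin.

E_6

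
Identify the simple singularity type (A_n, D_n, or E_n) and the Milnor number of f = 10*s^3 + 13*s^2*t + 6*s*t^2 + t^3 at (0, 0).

Type D_4, Milnor number mu = 4.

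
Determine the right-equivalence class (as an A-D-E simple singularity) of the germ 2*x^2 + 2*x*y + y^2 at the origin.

A1

The Hessian of f at 0 is [[4, 2], [2, 2]] with rank 2, so corank 0. A Groebner basis of the Jacobian ideal J(f) in C{x,y} is {x, y}; counting standard monomials gives mu = 1. Corank 0: nondegenerate Morse point, so A_1.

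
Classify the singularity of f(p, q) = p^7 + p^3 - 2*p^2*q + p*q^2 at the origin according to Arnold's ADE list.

The Hessian of f at 0 has rank 0. Corank 2; j^3 = p*(p - q)^2 has shape L^2 M (L != M), so D-series; mu = 8 gives D_8.

D_8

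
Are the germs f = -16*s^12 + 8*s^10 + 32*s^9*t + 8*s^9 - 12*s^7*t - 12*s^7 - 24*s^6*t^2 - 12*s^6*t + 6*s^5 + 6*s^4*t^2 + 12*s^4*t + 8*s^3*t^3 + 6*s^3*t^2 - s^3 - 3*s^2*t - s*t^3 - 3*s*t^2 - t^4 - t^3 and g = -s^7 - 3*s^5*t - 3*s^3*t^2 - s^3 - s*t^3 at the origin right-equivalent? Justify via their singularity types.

Yes.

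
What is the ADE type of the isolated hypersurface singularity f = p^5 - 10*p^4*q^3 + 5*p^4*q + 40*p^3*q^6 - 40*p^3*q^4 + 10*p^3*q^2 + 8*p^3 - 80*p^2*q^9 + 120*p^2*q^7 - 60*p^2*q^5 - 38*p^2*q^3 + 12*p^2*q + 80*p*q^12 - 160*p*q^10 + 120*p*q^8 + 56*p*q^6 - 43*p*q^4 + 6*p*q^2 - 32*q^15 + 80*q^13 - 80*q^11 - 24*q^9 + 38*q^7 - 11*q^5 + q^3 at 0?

The Hessian of f at 0 has rank 0. Corank 2; j^3 = (2*p + q)^3 is a perfect cube, so E-series; the 5-jet and mu = 8 give E_8.

E_8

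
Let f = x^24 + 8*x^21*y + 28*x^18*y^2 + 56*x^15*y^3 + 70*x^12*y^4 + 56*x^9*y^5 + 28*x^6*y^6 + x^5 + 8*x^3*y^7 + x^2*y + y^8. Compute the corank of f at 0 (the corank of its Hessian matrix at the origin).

Hessian at 0 has rank 0.

2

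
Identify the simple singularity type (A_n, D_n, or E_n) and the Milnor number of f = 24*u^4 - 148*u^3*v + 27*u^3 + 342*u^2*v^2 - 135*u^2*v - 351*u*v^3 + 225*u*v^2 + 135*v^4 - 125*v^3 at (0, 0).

Type E7, Milnor number mu = 7.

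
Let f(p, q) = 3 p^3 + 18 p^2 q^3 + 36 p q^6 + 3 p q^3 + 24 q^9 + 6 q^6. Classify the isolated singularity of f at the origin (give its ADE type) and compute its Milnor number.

The Hessian of f at 0 is [[0, 0], [0, 0]] with rank 0, so corank 2. A Groebner basis of the Jacobian ideal J(f) in C{p,q} is {p^3, p*q^2, 3*p^2 + q^3}; counting standard monomials gives mu = 7. Corank 2; j^3 = 3*p^3 is a perfect cube, so E-series; the 4-jet and mu = 7 give E_7.

Type E7, Milnor number mu = 7.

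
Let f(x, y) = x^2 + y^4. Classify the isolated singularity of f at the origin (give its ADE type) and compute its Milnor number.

Type A3, Milnor number mu = 3.

The Hessian of f at 0 is [[2, 0], [0, 0]] with rank 1, so corank 1. A Groebner basis of the Jacobian ideal J(f) in C{x,y} is {y^3, x}; counting standard monomials gives mu = 3. Corank 1: A-series; mu = 3 gives A_3.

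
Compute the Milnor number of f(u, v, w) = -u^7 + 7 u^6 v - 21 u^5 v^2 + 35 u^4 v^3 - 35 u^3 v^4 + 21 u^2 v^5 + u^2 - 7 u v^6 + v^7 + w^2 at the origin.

6

The Hessian of f at 0 has rank 2. Corank 1: A-series; mu = 6 gives A_6.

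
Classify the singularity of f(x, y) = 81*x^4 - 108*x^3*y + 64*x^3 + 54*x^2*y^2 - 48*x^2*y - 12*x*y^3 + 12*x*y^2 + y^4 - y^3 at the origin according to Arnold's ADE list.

E_6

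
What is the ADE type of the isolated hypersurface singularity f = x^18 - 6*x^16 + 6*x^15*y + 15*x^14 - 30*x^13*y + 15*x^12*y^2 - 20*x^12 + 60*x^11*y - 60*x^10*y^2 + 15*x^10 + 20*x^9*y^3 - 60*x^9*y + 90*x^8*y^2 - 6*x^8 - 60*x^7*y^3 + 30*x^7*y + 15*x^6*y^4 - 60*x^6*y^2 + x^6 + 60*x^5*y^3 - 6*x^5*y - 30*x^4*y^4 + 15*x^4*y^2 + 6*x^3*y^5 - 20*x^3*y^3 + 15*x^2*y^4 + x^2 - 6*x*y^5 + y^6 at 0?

The Hessian of f at 0 has rank 1. Corank 1: A-series; mu = 5 gives A_5.

A5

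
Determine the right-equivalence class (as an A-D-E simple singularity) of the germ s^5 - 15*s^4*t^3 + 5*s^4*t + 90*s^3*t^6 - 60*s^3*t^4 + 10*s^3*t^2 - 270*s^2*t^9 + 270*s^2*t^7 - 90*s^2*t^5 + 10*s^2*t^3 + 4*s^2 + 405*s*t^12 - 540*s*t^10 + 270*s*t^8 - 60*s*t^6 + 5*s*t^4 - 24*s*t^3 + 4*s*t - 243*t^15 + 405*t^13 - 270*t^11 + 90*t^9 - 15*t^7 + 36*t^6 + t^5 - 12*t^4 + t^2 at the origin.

A4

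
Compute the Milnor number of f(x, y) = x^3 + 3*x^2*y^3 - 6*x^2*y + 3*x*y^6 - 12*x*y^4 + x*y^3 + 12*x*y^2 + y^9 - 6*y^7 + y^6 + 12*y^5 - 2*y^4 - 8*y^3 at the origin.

7

The Hessian of f at 0 has rank 0. Corank 2; j^3 = (x - 2*y)^3 is a perfect cube, so E-series; the 4-jet and mu = 7 give E_7.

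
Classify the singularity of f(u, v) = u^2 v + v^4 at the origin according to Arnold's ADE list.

The Hessian of f at 0 has rank 0. Corank 2; j^3 = u^2*v has shape L^2 M (L != M), so D-series; mu = 5 gives D_5.

D_{5}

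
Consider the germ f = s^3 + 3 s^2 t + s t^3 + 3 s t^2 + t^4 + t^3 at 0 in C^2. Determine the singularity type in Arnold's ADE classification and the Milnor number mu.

Type E_7, Milnor number mu = 7.

The Hessian of f at 0 is [[0, 0], [0, 0]] with rank 0, so corank 2. A Groebner basis of the Jacobian ideal J(f) in C{s,t} is {s^3 + 3*s^2*t + 6*s^2 + 12*s*t + 6*t^2, -3*s^2 + s*t^2 - 6*s*t - 3*t^2, 3*s^2 + 6*s*t + t^3 + 3*t^2}; counting standard monomials gives mu = 7. Corank 2; j^3 = (s + t)^3 is a perfect cube, so E-series; the 4-jet and mu = 7 give E_7.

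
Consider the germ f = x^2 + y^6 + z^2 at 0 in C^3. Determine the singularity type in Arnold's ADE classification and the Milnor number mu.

Type A_5, Milnor number mu = 5.

The Hessian of f at 0 is [[2, 0, 0], [0, 0, 0], [0, 0, 2]] with rank 2, so corank 1. A Groebner basis of the Jacobian ideal J(f) in C{x,y,z} is {y^5, x, z}; counting standard monomials gives mu = 5. Corank 1: A-series; mu = 5 gives A_5.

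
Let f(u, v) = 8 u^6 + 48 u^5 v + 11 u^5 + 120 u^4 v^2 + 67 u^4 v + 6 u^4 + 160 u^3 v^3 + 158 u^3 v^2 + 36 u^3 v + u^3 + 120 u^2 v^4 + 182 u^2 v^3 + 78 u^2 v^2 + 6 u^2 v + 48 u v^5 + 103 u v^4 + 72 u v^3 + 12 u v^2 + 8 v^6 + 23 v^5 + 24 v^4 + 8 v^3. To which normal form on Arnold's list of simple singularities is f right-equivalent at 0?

The Hessian of f at 0 has rank 0. Corank 2; j^3 = (u + 2*v)^3 is a perfect cube, so E-series; the 5-jet and mu = 8 give E_8.

E_8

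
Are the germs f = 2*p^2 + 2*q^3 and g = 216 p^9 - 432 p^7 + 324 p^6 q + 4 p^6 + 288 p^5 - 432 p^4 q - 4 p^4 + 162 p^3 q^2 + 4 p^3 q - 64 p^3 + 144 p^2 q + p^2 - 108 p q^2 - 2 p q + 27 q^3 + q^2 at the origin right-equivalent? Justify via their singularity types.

Yes.

The Hessian of f at 0 has rank 1. Corank 1: A-series; mu = 2 gives A_2. The Hessian of g at 0 has rank 1. Corank 1: A-series; mu = 2 gives A_2. Both have type A_2, hence right-equivalent.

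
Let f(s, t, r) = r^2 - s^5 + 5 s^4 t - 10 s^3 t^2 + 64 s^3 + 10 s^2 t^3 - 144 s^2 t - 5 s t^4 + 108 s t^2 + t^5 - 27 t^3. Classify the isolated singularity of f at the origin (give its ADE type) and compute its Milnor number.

Type E8, Milnor number mu = 8.

The Hessian of f at 0 has rank 1. Corank 2; j^3 = (4*s - 3*t)^3 is a perfect cube, so E-series; the 5-jet and mu = 8 give E_8.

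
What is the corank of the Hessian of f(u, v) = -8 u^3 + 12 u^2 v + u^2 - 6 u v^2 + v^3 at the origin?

1

The Hessian at 0 is [[2, 0], [0, 0]] of rank 1; hence corank 1.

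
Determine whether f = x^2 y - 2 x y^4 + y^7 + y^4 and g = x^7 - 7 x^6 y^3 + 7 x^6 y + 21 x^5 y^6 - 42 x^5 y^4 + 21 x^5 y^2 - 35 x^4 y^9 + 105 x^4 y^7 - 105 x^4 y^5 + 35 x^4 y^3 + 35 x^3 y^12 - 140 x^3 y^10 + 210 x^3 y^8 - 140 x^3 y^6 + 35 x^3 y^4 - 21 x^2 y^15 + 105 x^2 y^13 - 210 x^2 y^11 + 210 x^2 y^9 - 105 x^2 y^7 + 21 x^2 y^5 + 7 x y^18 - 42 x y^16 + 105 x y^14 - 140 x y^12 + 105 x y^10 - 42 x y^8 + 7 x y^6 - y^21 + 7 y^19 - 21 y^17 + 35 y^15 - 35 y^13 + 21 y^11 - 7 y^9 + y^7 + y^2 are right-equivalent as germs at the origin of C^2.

No.

The Hessian of f at 0 has rank 0. Corank 2; j^3 = x^2*y has shape L^2 M (L != M), so D-series; mu = 5 gives D_5. The Hessian of g at 0 has rank 1. Corank 1: A-series; mu = 6 gives A_6. f is D_5 but g is A_6, hence not right-equivalent.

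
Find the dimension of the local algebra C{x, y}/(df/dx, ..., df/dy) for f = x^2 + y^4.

The Hessian of f at 0 is [[2, 0], [0, 0]] with rank 1, so corank 1. A Groebner basis of the Jacobian ideal J(f) in C{x,y} is {y^3, x}; counting standard monomials gives mu = 3. Corank 1: A-series; mu = 3 gives A_3.

3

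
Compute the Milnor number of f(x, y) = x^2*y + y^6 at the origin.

7

The Hessian of f at 0 has rank 0. Corank 2; j^3 = x^2*y has shape L^2 M (L != M), so D-series; mu = 7 gives D_7.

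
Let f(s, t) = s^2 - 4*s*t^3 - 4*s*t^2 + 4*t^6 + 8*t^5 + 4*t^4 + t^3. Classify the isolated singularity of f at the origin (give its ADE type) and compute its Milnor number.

Type A2, Milnor number mu = 2.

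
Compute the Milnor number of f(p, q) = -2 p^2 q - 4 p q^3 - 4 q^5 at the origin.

6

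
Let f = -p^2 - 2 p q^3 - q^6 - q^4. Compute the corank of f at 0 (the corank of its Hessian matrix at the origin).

1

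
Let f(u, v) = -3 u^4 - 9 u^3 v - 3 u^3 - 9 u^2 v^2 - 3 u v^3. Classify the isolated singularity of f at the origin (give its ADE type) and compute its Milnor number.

The Hessian of f at 0 is [[0, 0], [0, 0]] with rank 0, so corank 2. A Groebner basis of the Jacobian ideal J(f) in C{u,v} is {3*u^2 + v^4 + v^3, u^3, u^2*v - u^2 - v^3/3, 2*u^2 + u*v^2 + 2*v^3/3}; counting standard monomials gives mu = 7. Corank 2; j^3 = -3*u^3 is a perfect cube, so E-series; the 4-jet and mu = 7 give E_7.

Type E7, Milnor number mu = 7.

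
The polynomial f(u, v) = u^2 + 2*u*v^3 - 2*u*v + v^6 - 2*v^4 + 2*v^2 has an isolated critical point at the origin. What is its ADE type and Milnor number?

Type A_{1}, Milnor number mu = 1.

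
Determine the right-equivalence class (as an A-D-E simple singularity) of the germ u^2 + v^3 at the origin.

The Hessian of f at 0 has rank 1. Corank 1: A-series; mu = 2 gives A_2.

A2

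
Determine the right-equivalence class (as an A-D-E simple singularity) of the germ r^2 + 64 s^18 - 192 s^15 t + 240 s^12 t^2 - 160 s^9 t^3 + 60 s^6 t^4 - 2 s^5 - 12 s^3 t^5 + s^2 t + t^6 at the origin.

D7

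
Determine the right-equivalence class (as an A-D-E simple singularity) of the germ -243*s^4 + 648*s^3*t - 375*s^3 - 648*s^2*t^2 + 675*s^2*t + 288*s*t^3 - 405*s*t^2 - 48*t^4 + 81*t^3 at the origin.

The Hessian of f at 0 is [[0, 0], [0, 0]] with rank 0, so corank 2. A Groebner basis of the Jacobian ideal J(f) in C{s,t} is {t^4, s*t^2 - 28*t^3/45, s^2 - 6*s*t/5 + 9*t^2/25}; counting standard monomials gives mu = 6. Corank 2; j^3 = -3*(5*s - 3*t)^3 is a perfect cube, so E-series; the 4-jet and mu = 6 give E_6.

E6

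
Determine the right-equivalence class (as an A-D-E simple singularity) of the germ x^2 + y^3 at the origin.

A_2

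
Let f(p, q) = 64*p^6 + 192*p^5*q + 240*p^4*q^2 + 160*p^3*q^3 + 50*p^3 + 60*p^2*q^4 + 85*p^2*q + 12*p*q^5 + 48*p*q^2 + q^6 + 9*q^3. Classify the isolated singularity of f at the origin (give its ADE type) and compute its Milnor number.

Type D7, Milnor number mu = 7.

The Hessian of f at 0 is [[0, 0], [0, 0]] with rank 0, so corank 2. A Groebner basis of the Jacobian ideal J(f) in C{p,q} is {-15625*p*q/12 + q^5 - 3125*q^2/4, p*q^2 + 3*q^3/5, p^2 + 11*p*q/10 + 3*q^2/10}; counting standard monomials gives mu = 7. Corank 2; j^3 = (2*p + q)*(5*p + 3*q)^2 has shape L^2 M (L != M), so D-series; mu = 7 gives D_7.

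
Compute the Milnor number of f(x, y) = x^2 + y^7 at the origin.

6

The Hessian of f at 0 has rank 1. Corank 1: A-series; mu = 6 gives A_6.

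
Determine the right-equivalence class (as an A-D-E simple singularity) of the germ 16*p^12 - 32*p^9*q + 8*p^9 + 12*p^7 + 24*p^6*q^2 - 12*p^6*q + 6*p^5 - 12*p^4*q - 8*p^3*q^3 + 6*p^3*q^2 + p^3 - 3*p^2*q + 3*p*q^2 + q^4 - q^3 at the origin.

The Hessian of f at 0 has rank 0. Corank 2; j^3 = (p - q)^3 is a perfect cube, so E-series; the 4-jet and mu = 6 give E_6.

E_6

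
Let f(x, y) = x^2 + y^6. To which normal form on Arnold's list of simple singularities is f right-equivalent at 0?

A_5

The Hessian of f at 0 has rank 1. Corank 1: A-series; mu = 5 gives A_5.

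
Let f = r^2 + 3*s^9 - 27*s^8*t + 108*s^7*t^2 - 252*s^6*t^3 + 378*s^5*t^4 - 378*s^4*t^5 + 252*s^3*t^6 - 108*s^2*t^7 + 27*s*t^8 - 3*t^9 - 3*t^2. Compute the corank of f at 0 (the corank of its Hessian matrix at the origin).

1

Hessian at 0 has rank 2.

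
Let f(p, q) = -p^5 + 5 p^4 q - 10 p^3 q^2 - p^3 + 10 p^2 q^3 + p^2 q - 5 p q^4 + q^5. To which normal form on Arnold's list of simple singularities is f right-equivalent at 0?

The Hessian of f at 0 has rank 0. Corank 2; j^3 = -p^2*(p - q) has shape L^2 M (L != M), so D-series; mu = 6 gives D_6.

D_6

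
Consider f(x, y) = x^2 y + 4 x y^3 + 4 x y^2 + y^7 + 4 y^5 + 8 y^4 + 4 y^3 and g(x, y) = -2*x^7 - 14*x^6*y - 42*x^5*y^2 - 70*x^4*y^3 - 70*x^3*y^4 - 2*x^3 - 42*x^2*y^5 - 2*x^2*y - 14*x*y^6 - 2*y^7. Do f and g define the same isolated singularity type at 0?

The Hessian of f at 0 has rank 0. Corank 2; j^3 = y*(x + 2*y)^2 has shape L^2 M (L != M), so D-series; mu = 8 gives D_8. The Hessian of g at 0 has rank 0. Corank 2; j^3 = -2*x^2*(x + y) has shape L^2 M (L != M), so D-series; mu = 8 gives D_8. Both have type D_8, hence right-equivalent.

Yes.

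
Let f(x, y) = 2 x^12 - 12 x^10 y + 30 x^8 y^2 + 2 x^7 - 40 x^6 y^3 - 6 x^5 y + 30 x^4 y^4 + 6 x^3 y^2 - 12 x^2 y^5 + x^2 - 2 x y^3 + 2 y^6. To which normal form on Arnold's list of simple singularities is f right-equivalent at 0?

The Hessian of f at 0 has rank 1. Corank 1: A-series; mu = 5 gives A_5.

A5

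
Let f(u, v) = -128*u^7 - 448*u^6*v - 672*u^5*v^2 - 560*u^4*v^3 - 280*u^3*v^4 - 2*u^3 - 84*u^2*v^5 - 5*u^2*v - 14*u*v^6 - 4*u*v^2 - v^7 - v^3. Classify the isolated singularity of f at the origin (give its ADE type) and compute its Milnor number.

Type D8, Milnor number mu = 8.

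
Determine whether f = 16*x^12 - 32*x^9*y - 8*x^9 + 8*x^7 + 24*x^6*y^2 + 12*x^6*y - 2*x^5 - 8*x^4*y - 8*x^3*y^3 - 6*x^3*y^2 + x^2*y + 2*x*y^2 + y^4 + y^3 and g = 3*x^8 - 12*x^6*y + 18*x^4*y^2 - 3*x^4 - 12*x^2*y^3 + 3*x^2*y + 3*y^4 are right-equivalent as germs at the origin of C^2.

Yes.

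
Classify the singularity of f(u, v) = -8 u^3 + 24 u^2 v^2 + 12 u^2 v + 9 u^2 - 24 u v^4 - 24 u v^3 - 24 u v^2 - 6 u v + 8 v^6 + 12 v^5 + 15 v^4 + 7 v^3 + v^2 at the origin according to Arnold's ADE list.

The Hessian of f at 0 has rank 1. Corank 1: A-series; mu = 2 gives A_2.

A_2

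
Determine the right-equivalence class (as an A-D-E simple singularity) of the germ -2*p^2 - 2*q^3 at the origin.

The Hessian of f at 0 is [[-4, 0], [0, 0]] with rank 1, so corank 1. A Groebner basis of the Jacobian ideal J(f) in C{p,q} is {q^2, p}; counting standard monomials gives mu = 2. Corank 1: A-series; mu = 2 gives A_2.

A_{2}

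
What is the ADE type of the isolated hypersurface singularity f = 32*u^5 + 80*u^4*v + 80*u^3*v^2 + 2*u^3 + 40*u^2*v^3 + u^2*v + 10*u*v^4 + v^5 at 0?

D6

The Hessian of f at 0 is [[0, 0], [0, 0]] with rank 0, so corank 2. A Groebner basis of the Jacobian ideal J(f) in C{u,v} is {-u*v/10 + v^4, u*v^2, u^2 + u*v/2}; counting standard monomials gives mu = 6. Corank 2; j^3 = u^2*(2*u + v) has shape L^2 M (L != M), so D-series; mu = 6 gives D_6.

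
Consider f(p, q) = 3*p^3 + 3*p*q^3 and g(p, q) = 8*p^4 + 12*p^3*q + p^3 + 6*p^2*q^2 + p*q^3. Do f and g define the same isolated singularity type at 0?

Yes.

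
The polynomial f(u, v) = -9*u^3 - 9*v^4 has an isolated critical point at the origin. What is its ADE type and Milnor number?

Type E_{6}, Milnor number mu = 6.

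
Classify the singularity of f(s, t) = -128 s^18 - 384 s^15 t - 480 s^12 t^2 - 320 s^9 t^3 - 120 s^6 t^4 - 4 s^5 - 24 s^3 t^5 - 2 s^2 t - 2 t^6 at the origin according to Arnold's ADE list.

The Hessian of f at 0 is [[0, 0], [0, 0]] with rank 0, so corank 2. A Groebner basis of the Jacobian ideal J(f) in C{s,t} is {s^2/6 + t^5, s^3, s*t}; counting standard monomials gives mu = 7. Corank 2; j^3 = -2*s^2*t has shape L^2 M (L != M), so D-series; mu = 7 gives D_7.

D_{7}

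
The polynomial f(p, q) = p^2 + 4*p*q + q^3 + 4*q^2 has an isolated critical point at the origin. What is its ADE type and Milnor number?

Type A_{2}, Milnor number mu = 2.

The Hessian of f at 0 has rank 1. Corank 1: A-series; mu = 2 gives A_2.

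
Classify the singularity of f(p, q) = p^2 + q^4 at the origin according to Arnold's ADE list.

The Hessian of f at 0 is [[2, 0], [0, 0]] with rank 1, so corank 1. A Groebner basis of the Jacobian ideal J(f) in C{p,q} is {q^3, p}; counting standard monomials gives mu = 3. Corank 1: A-series; mu = 3 gives A_3.

A3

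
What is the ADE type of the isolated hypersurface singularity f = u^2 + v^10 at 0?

A_9

The Hessian of f at 0 has rank 1. Corank 1: A-series; mu = 9 gives A_9.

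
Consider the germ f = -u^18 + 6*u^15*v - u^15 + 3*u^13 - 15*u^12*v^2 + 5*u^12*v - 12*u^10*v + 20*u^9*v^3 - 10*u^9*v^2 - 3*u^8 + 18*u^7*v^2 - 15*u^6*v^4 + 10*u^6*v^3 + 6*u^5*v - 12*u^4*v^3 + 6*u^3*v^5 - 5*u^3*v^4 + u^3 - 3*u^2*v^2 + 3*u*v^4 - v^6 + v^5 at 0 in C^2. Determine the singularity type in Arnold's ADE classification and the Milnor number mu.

Type E8, Milnor number mu = 8.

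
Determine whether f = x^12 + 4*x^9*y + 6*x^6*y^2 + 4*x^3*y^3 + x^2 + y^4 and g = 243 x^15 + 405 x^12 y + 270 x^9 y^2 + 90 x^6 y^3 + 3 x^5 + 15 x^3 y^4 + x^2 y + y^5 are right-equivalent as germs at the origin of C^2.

No.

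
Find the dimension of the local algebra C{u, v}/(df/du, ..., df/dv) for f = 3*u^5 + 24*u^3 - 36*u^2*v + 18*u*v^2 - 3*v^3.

8

The Hessian of f at 0 has rank 0. Corank 2; j^3 = 3*(2*u - v)^3 is a perfect cube, so E-series; the 5-jet and mu = 8 give E_8.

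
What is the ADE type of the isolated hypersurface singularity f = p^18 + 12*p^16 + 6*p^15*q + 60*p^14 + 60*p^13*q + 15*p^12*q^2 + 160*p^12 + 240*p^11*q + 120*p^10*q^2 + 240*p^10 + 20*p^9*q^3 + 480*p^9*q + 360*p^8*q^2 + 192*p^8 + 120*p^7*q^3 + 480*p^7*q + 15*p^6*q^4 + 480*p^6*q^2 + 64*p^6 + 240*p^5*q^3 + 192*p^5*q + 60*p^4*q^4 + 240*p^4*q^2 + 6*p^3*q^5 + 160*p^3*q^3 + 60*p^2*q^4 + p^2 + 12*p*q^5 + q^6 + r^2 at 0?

A_{5}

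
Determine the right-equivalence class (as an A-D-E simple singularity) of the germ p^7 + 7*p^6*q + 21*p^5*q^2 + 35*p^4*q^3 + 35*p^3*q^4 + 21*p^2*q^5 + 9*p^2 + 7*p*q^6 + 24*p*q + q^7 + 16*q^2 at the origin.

A_{6}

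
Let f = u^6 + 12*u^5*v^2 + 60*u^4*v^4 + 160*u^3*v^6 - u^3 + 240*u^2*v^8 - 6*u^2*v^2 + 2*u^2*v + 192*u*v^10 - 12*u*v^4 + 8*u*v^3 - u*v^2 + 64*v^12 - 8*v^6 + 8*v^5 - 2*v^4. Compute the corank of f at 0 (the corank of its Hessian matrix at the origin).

Hessian at 0 has rank 0.

2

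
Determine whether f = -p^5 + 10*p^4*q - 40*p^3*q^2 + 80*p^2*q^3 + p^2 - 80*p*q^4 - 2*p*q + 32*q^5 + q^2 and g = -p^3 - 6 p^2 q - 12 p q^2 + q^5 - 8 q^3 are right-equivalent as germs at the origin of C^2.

No.

The Hessian of f at 0 is [[2, -2], [-2, 2]] with rank 1, so corank 1. A Groebner basis of the Jacobian ideal J(f) in C{p,q} is {q^4, p - q}; counting standard monomials gives mu = 4. Corank 1: A-series; mu = 4 gives A_4. The Hessian of g at 0 is [[0, 0], [0, 0]] with rank 0, so corank 2. A Groebner basis of the Jacobian ideal J(g) in C{p,q} is {q^4, p^2 + 4*p*q + 4*q^2}; counting standard monomials gives mu = 8. Corank 2; j^3 = -(p + 2*q)^3 is a perfect cube, so E-series; the 5-jet and mu = 8 give E_8. f is A_4 but g is E_8, hence not right-equivalent.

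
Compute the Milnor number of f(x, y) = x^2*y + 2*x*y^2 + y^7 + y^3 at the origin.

The Hessian of f at 0 is [[0, 0], [0, 0]] with rank 0, so corank 2. A Groebner basis of the Jacobian ideal J(f) in C{x,y} is {x^2/7 + y^6 - y^2/7, x^3 + y^3, x*y + y^2}; counting standard monomials gives mu = 8. Corank 2; j^3 = y*(x + y)^2 has shape L^2 M (L != M), so D-series; mu = 8 gives D_8.

8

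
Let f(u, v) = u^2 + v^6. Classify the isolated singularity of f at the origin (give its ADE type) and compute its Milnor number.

Type A5, Milnor number mu = 5.

The Hessian of f at 0 has rank 1. Corank 1: A-series; mu = 5 gives A_5.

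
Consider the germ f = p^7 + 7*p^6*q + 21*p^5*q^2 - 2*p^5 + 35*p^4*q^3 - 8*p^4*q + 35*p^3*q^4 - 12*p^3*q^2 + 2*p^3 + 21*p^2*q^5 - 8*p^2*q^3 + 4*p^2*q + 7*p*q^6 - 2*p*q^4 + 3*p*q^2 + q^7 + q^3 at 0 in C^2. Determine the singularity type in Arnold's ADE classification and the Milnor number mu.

The Hessian of f at 0 has rank 0. Corank 2; j^3 = (p + q)*(2*p^2 + 2*p*q + q^2) splits into three distinct lines over C (the quadratic factor has nonzero discriminant), so D_4.

Type D_{4}, Milnor number mu = 4.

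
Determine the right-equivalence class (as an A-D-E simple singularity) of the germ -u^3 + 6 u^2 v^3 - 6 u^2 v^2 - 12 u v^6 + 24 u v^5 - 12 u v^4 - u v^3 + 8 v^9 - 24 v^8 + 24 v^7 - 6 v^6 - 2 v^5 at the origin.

The Hessian of f at 0 has rank 0. Corank 2; j^3 = -u^3 is a perfect cube, so E-series; the 4-jet and mu = 7 give E_7.

E_7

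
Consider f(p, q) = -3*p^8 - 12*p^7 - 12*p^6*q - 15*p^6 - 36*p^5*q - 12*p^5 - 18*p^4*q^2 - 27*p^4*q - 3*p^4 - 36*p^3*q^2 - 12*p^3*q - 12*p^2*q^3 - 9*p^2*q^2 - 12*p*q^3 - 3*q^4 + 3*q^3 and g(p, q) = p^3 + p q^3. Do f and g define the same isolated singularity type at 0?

The Hessian of f at 0 has rank 0. Corank 2; j^3 = 3*q^3 is a perfect cube, so E-series; the 4-jet and mu = 6 give E_6. The Hessian of g at 0 has rank 0. Corank 2; j^3 = p^3 is a perfect cube, so E-series; the 4-jet and mu = 7 give E_7. f is E_6 but g is E_7, hence not right-equivalent.

No.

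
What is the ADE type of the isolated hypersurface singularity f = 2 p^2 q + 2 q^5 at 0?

D6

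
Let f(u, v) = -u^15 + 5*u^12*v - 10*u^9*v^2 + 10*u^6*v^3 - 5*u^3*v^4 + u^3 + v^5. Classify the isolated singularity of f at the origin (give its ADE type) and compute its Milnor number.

The Hessian of f at 0 has rank 0. Corank 2; j^3 = u^3 is a perfect cube, so E-series; the 5-jet and mu = 8 give E_8.

Type E_{8}, Milnor number mu = 8.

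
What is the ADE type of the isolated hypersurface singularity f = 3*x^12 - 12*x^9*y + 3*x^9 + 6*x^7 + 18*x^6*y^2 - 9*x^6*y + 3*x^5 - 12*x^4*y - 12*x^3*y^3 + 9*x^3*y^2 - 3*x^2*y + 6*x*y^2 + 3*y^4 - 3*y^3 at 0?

The Hessian of f at 0 has rank 0. Corank 2; j^3 = -3*y*(x - y)^2 has shape L^2 M (L != M), so D-series; mu = 5 gives D_5.

D_5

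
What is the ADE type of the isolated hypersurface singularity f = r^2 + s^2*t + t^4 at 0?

D_{5}

The Hessian of f at 0 has rank 1. Corank 2; j^3 = s^2*t has shape L^2 M (L != M), so D-series; mu = 5 gives D_5.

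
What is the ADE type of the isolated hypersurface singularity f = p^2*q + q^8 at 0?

D9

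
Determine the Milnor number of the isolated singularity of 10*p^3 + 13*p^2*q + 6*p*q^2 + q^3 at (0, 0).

The Hessian of f at 0 has rank 0. Corank 2; j^3 = (2*p + q)*(5*p^2 + 4*p*q + q^2) splits into three distinct lines over C (the quadratic factor has nonzero discriminant), so D_4.

4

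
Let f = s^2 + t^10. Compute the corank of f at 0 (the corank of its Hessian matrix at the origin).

1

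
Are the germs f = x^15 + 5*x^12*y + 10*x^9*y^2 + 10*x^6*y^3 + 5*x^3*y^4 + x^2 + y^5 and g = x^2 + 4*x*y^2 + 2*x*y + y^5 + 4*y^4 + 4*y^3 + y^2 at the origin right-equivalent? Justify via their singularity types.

Yes.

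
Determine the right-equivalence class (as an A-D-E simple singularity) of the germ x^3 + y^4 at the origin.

E_6

The Hessian of f at 0 has rank 0. Corank 2; j^3 = x^3 is a perfect cube, so E-series; the 4-jet and mu = 6 give E_6.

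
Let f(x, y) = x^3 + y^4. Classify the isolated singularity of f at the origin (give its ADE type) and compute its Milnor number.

Type E_{6}, Milnor number mu = 6.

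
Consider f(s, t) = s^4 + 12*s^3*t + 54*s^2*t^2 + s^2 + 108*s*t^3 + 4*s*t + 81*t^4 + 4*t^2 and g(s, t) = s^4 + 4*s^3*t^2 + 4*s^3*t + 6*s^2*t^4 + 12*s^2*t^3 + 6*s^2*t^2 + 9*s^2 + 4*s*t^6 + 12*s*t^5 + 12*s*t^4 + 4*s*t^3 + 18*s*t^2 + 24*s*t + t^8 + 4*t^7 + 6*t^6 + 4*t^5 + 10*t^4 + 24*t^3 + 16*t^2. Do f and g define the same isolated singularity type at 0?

The Hessian of f at 0 is [[2, 4], [4, 8]] with rank 1, so corank 1. A Groebner basis of the Jacobian ideal J(f) in C{s,t} is {t^3, s + 2*t}; counting standard monomials gives mu = 3. Corank 1: A-series; mu = 3 gives A_3. The Hessian of g at 0 is [[18, 24], [24, 32]] with rank 1, so corank 1. A Groebner basis of the Jacobian ideal J(g) in C{s,t} is {s^2 + 16*s/9 + 64*t/27, s*t - 4*s/3 - 16*t/9, s + t^2 + 4*t/3}; counting standard monomials gives mu = 3. Corank 1: A-series; mu = 3 gives A_3. Both have type A_3, hence right-equivalent.

Yes.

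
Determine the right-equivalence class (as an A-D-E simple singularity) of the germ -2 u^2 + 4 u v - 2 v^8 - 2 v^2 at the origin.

A_7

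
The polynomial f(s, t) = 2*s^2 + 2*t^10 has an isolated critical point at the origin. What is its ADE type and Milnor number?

Type A_9, Milnor number mu = 9.

The Hessian of f at 0 has rank 1. Corank 1: A-series; mu = 9 gives A_9.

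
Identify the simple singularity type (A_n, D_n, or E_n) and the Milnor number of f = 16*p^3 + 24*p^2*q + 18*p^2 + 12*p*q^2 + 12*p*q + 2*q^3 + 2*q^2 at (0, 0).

Type A2, Milnor number mu = 2.

The Hessian of f at 0 has rank 1. Corank 1: A-series; mu = 2 gives A_2.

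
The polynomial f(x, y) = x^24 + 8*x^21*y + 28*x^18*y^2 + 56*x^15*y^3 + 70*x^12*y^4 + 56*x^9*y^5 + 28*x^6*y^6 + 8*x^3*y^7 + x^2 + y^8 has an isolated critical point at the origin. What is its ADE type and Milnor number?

Type A7, Milnor number mu = 7.

The Hessian of f at 0 has rank 1. Corank 1: A-series; mu = 7 gives A_7.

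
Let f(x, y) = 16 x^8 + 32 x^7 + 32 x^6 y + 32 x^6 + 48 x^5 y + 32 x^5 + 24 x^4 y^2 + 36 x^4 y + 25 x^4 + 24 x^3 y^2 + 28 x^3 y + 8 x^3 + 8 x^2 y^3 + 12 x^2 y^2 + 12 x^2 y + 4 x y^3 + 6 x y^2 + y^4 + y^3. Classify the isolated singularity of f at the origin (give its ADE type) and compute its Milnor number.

Type E_{6}, Milnor number mu = 6.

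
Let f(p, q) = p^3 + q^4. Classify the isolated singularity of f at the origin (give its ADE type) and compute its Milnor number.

Type E_{6}, Milnor number mu = 6.

The Hessian of f at 0 has rank 0. Corank 2; j^3 = p^3 is a perfect cube, so E-series; the 4-jet and mu = 6 give E_6.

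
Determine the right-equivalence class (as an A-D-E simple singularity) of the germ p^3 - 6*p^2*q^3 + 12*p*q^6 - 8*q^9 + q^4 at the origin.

The Hessian of f at 0 has rank 0. Corank 2; j^3 = p^3 is a perfect cube, so E-series; the 4-jet and mu = 6 give E_6.

E_{6}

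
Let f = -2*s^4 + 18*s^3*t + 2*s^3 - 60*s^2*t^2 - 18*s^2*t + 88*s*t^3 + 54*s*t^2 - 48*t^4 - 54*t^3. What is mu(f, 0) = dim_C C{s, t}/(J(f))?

7

The Hessian of f at 0 has rank 0. Corank 2; j^3 = 2*(s - 3*t)^3 is a perfect cube, so E-series; the 4-jet and mu = 7 give E_7.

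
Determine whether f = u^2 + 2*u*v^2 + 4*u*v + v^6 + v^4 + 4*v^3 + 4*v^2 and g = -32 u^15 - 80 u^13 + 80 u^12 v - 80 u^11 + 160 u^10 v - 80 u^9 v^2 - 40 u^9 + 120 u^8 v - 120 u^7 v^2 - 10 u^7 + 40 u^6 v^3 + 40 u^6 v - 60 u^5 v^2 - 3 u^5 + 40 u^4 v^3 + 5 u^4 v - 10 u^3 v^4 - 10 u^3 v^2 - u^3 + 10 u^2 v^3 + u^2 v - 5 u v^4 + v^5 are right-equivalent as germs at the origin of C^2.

The Hessian of f at 0 has rank 1. Corank 1: A-series; mu = 5 gives A_5. The Hessian of g at 0 has rank 0. Corank 2; j^3 = -u^2*(u - v) has shape L^2 M (L != M), so D-series; mu = 6 gives D_6. f is A_5 but g is D_6, hence not right-equivalent.

No.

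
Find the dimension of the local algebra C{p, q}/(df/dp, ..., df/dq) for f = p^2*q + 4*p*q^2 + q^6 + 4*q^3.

The Hessian of f at 0 has rank 0. Corank 2; j^3 = q*(p + 2*q)^2 has shape L^2 M (L != M), so D-series; mu = 7 gives D_7.

7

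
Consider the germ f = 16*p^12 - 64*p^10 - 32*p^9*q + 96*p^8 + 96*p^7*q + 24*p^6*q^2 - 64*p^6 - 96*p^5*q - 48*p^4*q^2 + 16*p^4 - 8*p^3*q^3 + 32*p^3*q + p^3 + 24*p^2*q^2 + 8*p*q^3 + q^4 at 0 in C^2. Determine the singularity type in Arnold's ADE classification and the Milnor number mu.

The Hessian of f at 0 is [[0, 0], [0, 0]] with rank 0, so corank 2. A Groebner basis of the Jacobian ideal J(f) in C{p,q} is {q^4, p*q^2 + q^3/6, p^2}; counting standard monomials gives mu = 6. Corank 2; j^3 = p^3 is a perfect cube, so E-series; the 4-jet and mu = 6 give E_6.

Type E_6, Milnor number mu = 6.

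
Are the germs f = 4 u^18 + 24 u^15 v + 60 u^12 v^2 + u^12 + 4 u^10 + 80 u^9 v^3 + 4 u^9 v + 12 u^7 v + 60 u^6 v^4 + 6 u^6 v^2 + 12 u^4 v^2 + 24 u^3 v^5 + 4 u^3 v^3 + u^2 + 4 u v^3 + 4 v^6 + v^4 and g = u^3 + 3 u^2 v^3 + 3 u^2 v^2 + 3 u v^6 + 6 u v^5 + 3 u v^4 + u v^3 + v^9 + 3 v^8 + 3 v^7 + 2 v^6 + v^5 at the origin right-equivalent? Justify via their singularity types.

No.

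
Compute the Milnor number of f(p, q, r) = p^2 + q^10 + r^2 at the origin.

9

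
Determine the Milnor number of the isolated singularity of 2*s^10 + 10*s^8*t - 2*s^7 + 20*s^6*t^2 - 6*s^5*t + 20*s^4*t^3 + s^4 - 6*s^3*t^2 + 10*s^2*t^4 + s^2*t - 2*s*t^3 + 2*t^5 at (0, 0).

The Hessian of f at 0 has rank 0. Corank 2; j^3 = s^2*t has shape L^2 M (L != M), so D-series; mu = 6 gives D_6.

6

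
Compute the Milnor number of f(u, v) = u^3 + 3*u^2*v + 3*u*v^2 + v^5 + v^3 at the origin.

The Hessian of f at 0 has rank 0. Corank 2; j^3 = (u + v)^3 is a perfect cube, so E-series; the 5-jet and mu = 8 give E_8.

8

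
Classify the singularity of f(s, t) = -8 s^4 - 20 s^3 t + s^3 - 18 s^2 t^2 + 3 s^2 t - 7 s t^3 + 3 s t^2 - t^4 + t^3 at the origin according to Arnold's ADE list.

E_7

The Hessian of f at 0 is [[0, 0], [0, 0]] with rank 0, so corank 2. A Groebner basis of the Jacobian ideal J(f) in C{s,t} is {3*s^2/4 + 3*s*t/2 + t^4 + t^3/4 + 3*t^2/4, s^3 - 9*s^2/4 - 9*s*t/2 + t^3/4 - 9*t^2/4, s^2*t + 7*s^2/4 + 7*s*t/2 - 5*t^3/12 + 7*t^2/4, -s^2 + s*t^2 - 2*s*t + 2*t^3/3 - t^2}; counting standard monomials gives mu = 7. Corank 2; j^3 = (s + t)^3 is a perfect cube, so E-series; the 4-jet and mu = 7 give E_7.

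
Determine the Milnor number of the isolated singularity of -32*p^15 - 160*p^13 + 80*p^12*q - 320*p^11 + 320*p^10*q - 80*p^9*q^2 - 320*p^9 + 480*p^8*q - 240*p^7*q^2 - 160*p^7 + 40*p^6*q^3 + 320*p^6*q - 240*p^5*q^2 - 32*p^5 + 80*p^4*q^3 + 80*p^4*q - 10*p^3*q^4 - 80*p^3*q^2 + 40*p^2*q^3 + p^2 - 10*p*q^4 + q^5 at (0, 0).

4

The Hessian of f at 0 has rank 1. Corank 1: A-series; mu = 4 gives A_4.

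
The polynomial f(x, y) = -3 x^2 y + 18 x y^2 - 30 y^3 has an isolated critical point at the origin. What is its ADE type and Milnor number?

Type D4, Milnor number mu = 4.

The Hessian of f at 0 is [[0, 0], [0, 0]] with rank 0, so corank 2. A Groebner basis of the Jacobian ideal J(f) in C{x,y} is {y^3, x^2 - 6*y^2, x*y - 3*y^2}; counting standard monomials gives mu = 4. Corank 2; j^3 = -3*y*(x^2 - 6*x*y + 10*y^2) splits into three distinct lines over C (the quadratic factor has nonzero discriminant), so D_4.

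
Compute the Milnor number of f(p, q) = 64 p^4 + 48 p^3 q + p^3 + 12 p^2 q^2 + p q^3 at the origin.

7

The Hessian of f at 0 has rank 0. Corank 2; j^3 = p^3 is a perfect cube, so E-series; the 4-jet and mu = 7 give E_7.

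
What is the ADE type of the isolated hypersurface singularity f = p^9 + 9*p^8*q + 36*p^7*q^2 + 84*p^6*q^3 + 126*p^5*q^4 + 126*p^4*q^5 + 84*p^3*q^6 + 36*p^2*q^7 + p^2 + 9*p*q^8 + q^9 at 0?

A_8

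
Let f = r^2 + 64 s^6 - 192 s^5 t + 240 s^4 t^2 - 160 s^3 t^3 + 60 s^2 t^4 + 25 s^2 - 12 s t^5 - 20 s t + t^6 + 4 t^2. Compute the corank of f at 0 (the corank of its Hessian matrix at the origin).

1

Hessian at 0 has rank 2.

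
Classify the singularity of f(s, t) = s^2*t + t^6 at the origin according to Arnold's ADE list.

D_{7}

The Hessian of f at 0 is [[0, 0], [0, 0]] with rank 0, so corank 2. A Groebner basis of the Jacobian ideal J(f) in C{s,t} is {s^2/6 + t^5, s^3, s*t}; counting standard monomials gives mu = 7. Corank 2; j^3 = s^2*t has shape L^2 M (L != M), so D-series; mu = 7 gives D_7.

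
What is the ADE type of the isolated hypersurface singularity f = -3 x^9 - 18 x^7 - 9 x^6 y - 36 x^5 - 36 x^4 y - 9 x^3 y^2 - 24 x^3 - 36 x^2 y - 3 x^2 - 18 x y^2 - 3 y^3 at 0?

A_2

The Hessian of f at 0 has rank 1. Corank 1: A-series; mu = 2 gives A_2.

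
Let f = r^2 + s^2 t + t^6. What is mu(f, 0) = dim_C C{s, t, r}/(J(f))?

7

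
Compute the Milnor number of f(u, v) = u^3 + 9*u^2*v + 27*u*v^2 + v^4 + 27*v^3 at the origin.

The Hessian of f at 0 has rank 0. Corank 2; j^3 = (u + 3*v)^3 is a perfect cube, so E-series; the 4-jet and mu = 6 give E_6.

6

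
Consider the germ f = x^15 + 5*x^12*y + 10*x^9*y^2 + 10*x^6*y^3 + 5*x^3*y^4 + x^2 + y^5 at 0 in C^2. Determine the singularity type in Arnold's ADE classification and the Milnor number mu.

Type A_{4}, Milnor number mu = 4.

The Hessian of f at 0 has rank 1. Corank 1: A-series; mu = 4 gives A_4.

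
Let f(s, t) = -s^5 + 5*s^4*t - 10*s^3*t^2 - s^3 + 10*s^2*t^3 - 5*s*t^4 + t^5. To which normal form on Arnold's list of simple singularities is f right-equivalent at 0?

The Hessian of f at 0 is [[0, 0], [0, 0]] with rank 0, so corank 2. A Groebner basis of the Jacobian ideal J(f) in C{s,t} is {t^5, s*t^3 - t^4/4, s^2}; counting standard monomials gives mu = 8. Corank 2; j^3 = -s^3 is a perfect cube, so E-series; the 5-jet and mu = 8 give E_8.

E8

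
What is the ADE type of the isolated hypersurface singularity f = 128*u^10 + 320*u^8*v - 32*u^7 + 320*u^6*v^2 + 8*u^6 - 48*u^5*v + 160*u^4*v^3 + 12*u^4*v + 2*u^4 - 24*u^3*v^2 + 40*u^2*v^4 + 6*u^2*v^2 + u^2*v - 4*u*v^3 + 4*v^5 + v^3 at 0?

The Hessian of f at 0 has rank 0. Corank 2; j^3 = v*(u^2 + v^2) splits into three distinct lines over C (the quadratic factor has nonzero discriminant), so D_4.

D_4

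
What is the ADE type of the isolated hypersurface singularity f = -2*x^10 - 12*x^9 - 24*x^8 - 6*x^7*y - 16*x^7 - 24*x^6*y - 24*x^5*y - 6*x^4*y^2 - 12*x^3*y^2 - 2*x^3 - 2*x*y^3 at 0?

The Hessian of f at 0 has rank 0. Corank 2; j^3 = -2*x^3 is a perfect cube, so E-series; the 4-jet and mu = 7 give E_7.

E_{7}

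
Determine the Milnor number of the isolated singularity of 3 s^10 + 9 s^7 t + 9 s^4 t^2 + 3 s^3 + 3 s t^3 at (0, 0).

7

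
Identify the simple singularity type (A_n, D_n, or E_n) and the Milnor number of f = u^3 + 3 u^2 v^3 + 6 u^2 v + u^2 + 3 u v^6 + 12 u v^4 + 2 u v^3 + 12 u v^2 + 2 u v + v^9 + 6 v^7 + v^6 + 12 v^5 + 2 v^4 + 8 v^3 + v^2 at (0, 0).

The Hessian of f at 0 has rank 1. Corank 1: A-series; mu = 2 gives A_2.

Type A2, Milnor number mu = 2.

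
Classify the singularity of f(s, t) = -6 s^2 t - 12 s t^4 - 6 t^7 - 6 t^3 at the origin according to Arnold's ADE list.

D4

The Hessian of f at 0 is [[0, 0], [0, 0]] with rank 0, so corank 2. A Groebner basis of the Jacobian ideal J(f) in C{s,t} is {t^3, s^2 + 3*t^2, s*t}; counting standard monomials gives mu = 4. Corank 2; j^3 = -6*t*(s^2 + t^2) splits into three distinct lines over C (the quadratic factor has nonzero discriminant), so D_4.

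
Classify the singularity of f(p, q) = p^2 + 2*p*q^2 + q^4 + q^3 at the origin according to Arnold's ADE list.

A_2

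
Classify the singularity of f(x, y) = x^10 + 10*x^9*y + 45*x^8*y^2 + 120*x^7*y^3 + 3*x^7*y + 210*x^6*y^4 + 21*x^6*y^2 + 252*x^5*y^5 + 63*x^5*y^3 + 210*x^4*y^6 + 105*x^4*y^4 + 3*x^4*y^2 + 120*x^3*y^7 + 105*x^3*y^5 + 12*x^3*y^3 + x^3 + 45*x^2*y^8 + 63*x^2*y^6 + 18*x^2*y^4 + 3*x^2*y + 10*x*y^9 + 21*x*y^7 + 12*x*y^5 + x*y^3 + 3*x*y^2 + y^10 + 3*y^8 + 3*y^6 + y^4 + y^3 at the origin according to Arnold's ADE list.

The Hessian of f at 0 has rank 0. Corank 2; j^3 = (x + y)^3 is a perfect cube, so E-series; the 4-jet and mu = 7 give E_7.

E_{7}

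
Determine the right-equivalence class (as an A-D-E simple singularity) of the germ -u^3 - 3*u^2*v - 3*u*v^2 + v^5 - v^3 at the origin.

E_8

The Hessian of f at 0 is [[0, 0], [0, 0]] with rank 0, so corank 2. A Groebner basis of the Jacobian ideal J(f) in C{u,v} is {v^4, u^2 + 2*u*v + v^2}; counting standard monomials gives mu = 8. Corank 2; j^3 = -(u + v)^3 is a perfect cube, so E-series; the 5-jet and mu = 8 give E_8.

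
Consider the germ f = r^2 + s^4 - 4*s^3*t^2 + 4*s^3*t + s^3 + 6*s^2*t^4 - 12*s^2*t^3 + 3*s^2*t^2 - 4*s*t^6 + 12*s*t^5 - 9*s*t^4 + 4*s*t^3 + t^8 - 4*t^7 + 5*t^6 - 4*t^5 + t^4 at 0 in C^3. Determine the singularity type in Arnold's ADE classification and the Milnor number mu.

The Hessian of f at 0 has rank 1. Corank 2; j^3 = s^3 is a perfect cube, so E-series; the 4-jet and mu = 6 give E_6.

Type E_{6}, Milnor number mu = 6.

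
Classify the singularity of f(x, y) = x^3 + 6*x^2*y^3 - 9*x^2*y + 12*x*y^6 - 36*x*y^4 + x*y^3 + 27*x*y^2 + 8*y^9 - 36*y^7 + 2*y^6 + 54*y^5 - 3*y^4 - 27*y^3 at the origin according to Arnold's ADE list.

E7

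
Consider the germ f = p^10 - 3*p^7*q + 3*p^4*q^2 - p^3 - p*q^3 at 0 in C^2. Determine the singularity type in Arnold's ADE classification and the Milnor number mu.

Type E_{7}, Milnor number mu = 7.

The Hessian of f at 0 has rank 0. Corank 2; j^3 = -p^3 is a perfect cube, so E-series; the 4-jet and mu = 7 give E_7.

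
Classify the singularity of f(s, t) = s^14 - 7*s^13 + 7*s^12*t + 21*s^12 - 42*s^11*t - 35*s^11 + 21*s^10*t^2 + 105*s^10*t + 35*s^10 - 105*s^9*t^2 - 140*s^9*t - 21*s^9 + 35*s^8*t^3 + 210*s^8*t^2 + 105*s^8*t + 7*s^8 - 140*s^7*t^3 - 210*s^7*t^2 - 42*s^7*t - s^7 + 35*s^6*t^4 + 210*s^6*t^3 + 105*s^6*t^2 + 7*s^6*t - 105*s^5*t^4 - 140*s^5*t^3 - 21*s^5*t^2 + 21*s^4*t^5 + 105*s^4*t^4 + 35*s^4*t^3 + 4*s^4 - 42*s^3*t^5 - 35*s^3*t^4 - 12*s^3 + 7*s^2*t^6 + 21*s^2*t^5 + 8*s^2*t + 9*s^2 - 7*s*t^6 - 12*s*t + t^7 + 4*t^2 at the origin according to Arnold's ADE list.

The Hessian of f at 0 is [[18, -12], [-12, 8]] with rank 1, so corank 1. A Groebner basis of the Jacobian ideal J(f) in C{s,t} is {-567*s*t/16 + 3645*s/128 + t^4 + 3*t^3 + 243*t^2/16 - 1215*t/64, s*t^2 - 3*s*t + 27*s/16 - 2*t^3/9 + 3*t^2/2 - 9*t/8, s^2 - 3*s/2 + t}; counting standard monomials gives mu = 6. Corank 1: A-series; mu = 6 gives A_6.

A_{6}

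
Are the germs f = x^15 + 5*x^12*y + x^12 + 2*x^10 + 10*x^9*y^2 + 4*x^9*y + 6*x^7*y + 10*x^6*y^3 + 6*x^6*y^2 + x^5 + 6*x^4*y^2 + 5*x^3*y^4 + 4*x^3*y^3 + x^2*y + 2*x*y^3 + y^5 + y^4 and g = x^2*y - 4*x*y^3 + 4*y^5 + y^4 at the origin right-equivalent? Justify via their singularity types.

Yes.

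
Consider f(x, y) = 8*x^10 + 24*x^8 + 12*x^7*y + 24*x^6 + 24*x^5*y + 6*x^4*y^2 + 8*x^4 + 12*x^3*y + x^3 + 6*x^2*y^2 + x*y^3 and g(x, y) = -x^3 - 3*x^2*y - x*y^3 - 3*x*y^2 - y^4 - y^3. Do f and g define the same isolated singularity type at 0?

Yes.

The Hessian of f at 0 is [[0, 0], [0, 0]] with rank 0, so corank 2. A Groebner basis of the Jacobian ideal J(f) in C{x,y} is {3*x^2/4 + y^4 + y^3/4, x^3, x^2*y - x^2/4 - y^3/12, x^2 + x*y^2 + y^3/3}; counting standard monomials gives mu = 7. Corank 2; j^3 = x^3 is a perfect cube, so E-series; the 4-jet and mu = 7 give E_7. The Hessian of g at 0 is [[0, 0], [0, 0]] with rank 0, so corank 2. A Groebner basis of the Jacobian ideal J(g) in C{x,y} is {x^3 + 3*x^2*y + 6*x^2 + 12*x*y + 6*y^2, -3*x^2 + x*y^2 - 6*x*y - 3*y^2, 3*x^2 + 6*x*y + y^3 + 3*y^2}; counting standard monomials gives mu = 7. Corank 2; j^3 = -(x + y)^3 is a perfect cube, so E-series; the 4-jet and mu = 7 give E_7. Both have type E_7, hence right-equivalent.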